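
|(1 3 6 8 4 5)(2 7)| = 6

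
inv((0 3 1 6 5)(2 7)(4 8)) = (0 5 6 1 3)(2 7)(4 8)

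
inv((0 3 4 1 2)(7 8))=(0 2 1 4 3)(7 8)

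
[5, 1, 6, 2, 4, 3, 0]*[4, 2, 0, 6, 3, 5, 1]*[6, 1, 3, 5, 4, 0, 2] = [0, 3, 1, 6, 5, 2, 4]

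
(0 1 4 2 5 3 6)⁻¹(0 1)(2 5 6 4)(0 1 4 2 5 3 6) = (0 2 5 3)(1 4)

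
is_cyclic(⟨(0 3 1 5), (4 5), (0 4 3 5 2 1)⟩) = no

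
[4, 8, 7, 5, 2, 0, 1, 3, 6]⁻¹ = [5, 6, 4, 7, 0, 3, 8, 2, 1]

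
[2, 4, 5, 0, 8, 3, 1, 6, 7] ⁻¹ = [3, 6, 0, 5, 1, 2, 7, 8, 4] 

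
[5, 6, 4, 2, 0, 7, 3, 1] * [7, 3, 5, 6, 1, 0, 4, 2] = [0, 4, 1, 5, 7, 2, 6, 3]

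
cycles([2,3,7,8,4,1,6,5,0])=(0 2 7 5 1 3 8) 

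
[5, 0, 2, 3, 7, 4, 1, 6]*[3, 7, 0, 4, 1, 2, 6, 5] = [2, 3, 0, 4, 5, 1, 7, 6]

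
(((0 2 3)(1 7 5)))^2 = (0 3 2)(1 5 7)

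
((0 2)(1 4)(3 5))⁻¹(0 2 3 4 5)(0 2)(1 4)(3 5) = (0 5 1 3 2)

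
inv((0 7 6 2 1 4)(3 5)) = (0 4 1 2 6 7)(3 5)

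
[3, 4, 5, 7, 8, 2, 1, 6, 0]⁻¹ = [8, 6, 5, 0, 1, 2, 7, 3, 4]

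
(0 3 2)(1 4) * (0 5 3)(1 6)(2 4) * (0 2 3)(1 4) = (0 2 5)(1 3)(4 6)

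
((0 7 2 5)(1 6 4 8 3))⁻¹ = (0 5 2 7)(1 3 8 4 6)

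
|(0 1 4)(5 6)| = 6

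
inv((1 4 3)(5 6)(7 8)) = (1 3 4)(5 6)(7 8)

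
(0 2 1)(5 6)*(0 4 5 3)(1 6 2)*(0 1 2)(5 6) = (0 2 5)(1 4 6 3)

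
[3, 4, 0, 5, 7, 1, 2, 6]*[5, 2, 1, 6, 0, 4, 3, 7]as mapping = [0→6, 1→0, 2→5, 3→4, 4→7, 5→2, 6→1, 7→3]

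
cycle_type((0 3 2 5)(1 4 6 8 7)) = 4.5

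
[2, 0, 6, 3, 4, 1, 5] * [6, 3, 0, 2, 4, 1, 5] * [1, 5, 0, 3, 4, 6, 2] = [1, 2, 6, 0, 4, 3, 5]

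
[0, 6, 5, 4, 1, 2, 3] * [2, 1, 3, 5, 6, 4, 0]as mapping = [0→2, 1→0, 2→4, 3→6, 4→1, 5→3, 6→5]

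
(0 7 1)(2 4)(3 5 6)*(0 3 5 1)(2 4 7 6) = (0 6 5 2 7)(1 3)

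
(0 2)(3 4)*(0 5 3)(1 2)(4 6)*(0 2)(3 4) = (0 1)(2 5 4)(3 6)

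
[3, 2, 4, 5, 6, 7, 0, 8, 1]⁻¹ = [6, 8, 1, 0, 2, 3, 4, 5, 7]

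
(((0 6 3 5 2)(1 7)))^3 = (0 5 6 2 3)(1 7)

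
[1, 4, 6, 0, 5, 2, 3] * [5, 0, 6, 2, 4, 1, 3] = [0, 4, 3, 5, 1, 6, 2]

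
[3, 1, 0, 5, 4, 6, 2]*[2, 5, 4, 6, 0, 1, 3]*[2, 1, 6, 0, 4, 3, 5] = [5, 3, 6, 1, 2, 0, 4]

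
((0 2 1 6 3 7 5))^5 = (0 7 6 2 5 3 1)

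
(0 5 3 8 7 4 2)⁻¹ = (0 2 4 7 8 3 5)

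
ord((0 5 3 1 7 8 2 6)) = 8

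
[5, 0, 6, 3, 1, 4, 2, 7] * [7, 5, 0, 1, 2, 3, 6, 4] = [3, 7, 6, 1, 5, 2, 0, 4]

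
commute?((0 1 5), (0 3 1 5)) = no:(0 1 5)*(0 3 1 5) = (0 5 3 1), (0 3 1 5)*(0 1 5) = (0 3 5 1)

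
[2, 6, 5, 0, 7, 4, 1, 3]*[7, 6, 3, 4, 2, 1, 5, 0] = [3, 5, 1, 7, 0, 2, 6, 4]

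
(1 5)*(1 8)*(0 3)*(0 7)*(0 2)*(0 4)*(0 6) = (0 3 7 2 4 6) (1 5 8) 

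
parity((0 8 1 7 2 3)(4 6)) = even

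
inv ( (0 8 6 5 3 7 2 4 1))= (0 1 4 2 7 3 5 6 8)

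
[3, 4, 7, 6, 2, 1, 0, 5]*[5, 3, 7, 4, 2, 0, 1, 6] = [4, 2, 6, 1, 7, 3, 5, 0]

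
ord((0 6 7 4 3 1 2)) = 7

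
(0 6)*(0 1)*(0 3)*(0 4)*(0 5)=(0 6 1 3 4 5)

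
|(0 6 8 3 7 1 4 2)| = 8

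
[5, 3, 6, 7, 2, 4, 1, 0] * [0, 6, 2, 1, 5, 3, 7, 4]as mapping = [0→3, 1→1, 2→7, 3→4, 4→2, 5→5, 6→6, 7→0]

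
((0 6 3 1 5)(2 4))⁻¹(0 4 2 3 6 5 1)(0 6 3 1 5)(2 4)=(0 5 6 2 4 1 3)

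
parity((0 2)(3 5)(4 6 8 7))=odd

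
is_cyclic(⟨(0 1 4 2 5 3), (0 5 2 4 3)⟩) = no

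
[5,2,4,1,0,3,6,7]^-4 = [3,4,0,2,5,1,6,7]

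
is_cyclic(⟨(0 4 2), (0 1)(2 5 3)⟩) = no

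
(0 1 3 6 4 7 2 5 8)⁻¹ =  (0 8 5 2 7 4 6 3 1)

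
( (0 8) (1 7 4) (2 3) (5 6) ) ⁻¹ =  (0 8) (1 4 7) (2 3) (5 6) 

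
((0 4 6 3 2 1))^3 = (0 3)(1 6)(2 4)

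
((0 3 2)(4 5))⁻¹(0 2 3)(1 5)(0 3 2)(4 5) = (0 2 3)(1 4)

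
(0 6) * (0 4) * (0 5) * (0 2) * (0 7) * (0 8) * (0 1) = (0 6 4 5 2 7 8 1)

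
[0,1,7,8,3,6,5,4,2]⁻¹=[0,1,8,4,7,6,5,2,3]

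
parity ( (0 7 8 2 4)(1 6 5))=even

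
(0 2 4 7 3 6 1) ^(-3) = (0 3 2 6 4 1 7) 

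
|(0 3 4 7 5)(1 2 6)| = 15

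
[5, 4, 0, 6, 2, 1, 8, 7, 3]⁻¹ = [2, 5, 4, 8, 1, 0, 3, 7, 6]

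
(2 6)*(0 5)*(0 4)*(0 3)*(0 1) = (0 5 4 3 1)(2 6)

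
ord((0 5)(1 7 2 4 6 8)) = 6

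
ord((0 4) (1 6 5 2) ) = 4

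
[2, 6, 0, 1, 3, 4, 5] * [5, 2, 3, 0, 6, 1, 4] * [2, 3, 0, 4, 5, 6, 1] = [4, 5, 6, 0, 2, 1, 3]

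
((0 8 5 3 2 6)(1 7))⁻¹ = (0 6 2 3 5 8)(1 7)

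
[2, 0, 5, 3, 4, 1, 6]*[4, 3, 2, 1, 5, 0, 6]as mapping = [0→2, 1→4, 2→0, 3→1, 4→5, 5→3, 6→6]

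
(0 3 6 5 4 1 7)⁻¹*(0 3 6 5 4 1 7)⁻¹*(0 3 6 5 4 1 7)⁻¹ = (0 4 3 1 6 7 5)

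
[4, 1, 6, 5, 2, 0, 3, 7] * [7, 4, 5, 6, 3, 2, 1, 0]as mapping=[0→3, 1→4, 2→1, 3→2, 4→5, 5→7, 6→6, 7→0]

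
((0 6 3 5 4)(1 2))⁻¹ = (0 4 5 3 6)(1 2)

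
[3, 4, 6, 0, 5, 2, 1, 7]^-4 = [0, 4, 6, 3, 5, 2, 1, 7]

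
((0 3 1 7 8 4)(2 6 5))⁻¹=(0 4 8 7 1 3)(2 5 6)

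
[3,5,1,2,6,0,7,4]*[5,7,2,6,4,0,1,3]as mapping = [0→6,1→0,2→7,3→2,4→1,5→5,6→3,7→4]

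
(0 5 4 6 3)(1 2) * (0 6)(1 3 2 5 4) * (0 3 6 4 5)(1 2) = (0 5 2 6 1)(3 4)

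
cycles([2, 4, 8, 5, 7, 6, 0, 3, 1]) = (0 2 8 1 4 7 3 5 6)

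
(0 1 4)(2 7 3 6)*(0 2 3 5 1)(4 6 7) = (1 6 3 7 5)(2 4)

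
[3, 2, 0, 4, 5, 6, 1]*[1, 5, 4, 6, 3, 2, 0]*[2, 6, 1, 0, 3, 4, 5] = [5, 3, 6, 0, 1, 2, 4]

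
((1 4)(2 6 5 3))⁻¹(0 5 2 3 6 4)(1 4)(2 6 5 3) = (0 3 6 2 5 1)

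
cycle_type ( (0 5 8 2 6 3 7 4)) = 8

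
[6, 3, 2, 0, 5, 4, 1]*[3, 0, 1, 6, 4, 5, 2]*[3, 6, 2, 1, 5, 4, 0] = [2, 0, 6, 1, 4, 5, 3]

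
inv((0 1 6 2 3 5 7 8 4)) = (0 4 8 7 5 3 2 6 1)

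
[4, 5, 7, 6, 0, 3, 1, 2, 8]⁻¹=[4, 6, 7, 5, 0, 1, 3, 2, 8]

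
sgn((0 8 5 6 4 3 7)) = 1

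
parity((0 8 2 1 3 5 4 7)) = odd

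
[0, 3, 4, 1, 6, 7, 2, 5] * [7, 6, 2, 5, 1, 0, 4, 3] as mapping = [0→7, 1→5, 2→1, 3→6, 4→4, 5→3, 6→2, 7→0] 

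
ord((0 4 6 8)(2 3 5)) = 12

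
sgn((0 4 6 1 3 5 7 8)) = -1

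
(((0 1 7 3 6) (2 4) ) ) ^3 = (0 3 1 6 7) (2 4) 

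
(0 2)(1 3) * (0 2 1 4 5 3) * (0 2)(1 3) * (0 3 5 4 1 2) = (0 5 2 3 1)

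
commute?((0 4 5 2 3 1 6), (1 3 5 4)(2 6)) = no:(0 4 5 2 3 1 6) * (1 3 5 4)(2 6) = (0 1 2 5 6), (1 3 5 4)(2 6) * (0 4 5 2 3 1 6) = (0 4 6 3 2)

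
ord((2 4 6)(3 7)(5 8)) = 6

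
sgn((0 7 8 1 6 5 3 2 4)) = 1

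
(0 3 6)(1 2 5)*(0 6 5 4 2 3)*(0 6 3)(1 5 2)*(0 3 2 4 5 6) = (1 3 4)(2 5 6)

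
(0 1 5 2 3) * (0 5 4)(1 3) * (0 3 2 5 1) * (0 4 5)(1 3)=(0 2 4 1 5)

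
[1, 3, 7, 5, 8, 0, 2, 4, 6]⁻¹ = [5, 0, 6, 1, 7, 3, 8, 2, 4]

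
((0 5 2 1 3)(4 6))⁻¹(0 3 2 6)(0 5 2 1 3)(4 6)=(0 1 4 5)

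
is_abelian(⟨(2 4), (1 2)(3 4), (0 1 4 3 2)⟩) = no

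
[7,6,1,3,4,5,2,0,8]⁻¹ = [7,2,6,3,4,5,1,0,8]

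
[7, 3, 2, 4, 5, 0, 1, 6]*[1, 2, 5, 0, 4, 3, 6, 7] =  [7, 0, 5, 4, 3, 1, 2, 6]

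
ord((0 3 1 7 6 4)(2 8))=6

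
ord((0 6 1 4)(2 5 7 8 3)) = 20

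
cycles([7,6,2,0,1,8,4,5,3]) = (0 7 5 8 3)(1 6 4)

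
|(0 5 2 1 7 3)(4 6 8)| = 6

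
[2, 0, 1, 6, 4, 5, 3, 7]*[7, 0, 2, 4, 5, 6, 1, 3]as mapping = [0→2, 1→7, 2→0, 3→1, 4→5, 5→6, 6→4, 7→3]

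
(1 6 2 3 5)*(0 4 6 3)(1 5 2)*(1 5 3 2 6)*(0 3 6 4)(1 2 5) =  (1 5 6)(2 3 4)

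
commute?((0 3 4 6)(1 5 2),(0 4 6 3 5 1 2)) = no:(0 3 4 6)(1 5 2)*(0 4 6 3 5 1 2) = (0 5)(3 6 4),(0 4 6 3 5 1 2)*(0 3 4 6)(1 5 2) = (0 6 4)(2 3)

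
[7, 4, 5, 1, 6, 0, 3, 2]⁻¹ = [5, 3, 7, 6, 1, 2, 4, 0]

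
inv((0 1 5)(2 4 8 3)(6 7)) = (0 5 1)(2 3 8 4)(6 7)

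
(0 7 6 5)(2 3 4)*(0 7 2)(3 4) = (0 2 4)(5 7 6)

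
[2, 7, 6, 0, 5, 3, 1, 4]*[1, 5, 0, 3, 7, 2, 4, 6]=[0, 6, 4, 1, 2, 3, 5, 7]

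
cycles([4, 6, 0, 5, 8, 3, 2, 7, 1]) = (0 4 8 1 6 2)(3 5)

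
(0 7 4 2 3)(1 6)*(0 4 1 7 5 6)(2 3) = (0 5 6 7 1)(3 4)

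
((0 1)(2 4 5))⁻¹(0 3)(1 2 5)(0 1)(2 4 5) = (0 4 2)(1 3)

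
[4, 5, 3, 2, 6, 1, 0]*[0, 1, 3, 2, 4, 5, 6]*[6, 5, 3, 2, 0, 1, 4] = [0, 1, 3, 2, 4, 5, 6]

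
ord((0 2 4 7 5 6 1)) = 7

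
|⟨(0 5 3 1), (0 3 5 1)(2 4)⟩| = 48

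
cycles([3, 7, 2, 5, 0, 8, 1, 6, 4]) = (0 3 5 8 4)(1 7 6)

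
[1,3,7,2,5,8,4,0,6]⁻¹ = [7,0,3,1,6,4,8,2,5]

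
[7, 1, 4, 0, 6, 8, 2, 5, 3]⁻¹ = [3, 1, 6, 8, 2, 7, 4, 0, 5]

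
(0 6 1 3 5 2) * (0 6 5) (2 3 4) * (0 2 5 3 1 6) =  (0 3 2) (1 4 5) 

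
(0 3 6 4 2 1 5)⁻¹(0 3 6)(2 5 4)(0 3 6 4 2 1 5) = (0 2 1)(3 6 4)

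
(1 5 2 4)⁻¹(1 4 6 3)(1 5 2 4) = (1 6 3 5)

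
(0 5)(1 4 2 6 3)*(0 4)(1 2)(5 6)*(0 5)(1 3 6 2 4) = (0 2)(1 5)(3 4)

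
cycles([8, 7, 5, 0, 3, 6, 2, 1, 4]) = (0 8 4 3) (1 7) (2 5 6) 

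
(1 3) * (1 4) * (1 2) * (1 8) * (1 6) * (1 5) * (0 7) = (0 7)(1 3 4 2 8 6 5)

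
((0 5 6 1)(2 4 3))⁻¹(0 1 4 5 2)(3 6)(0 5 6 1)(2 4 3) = (0 3 6 4 5)(1 2)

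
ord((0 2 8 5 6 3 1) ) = 7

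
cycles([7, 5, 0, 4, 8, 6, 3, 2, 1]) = (0 7 2)(1 5 6 3 4 8)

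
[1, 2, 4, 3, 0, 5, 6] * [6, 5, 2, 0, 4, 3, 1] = [5, 2, 4, 0, 6, 3, 1]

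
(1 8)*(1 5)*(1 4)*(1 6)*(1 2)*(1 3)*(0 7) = (0 7)(1 8 5 4 6 2 3)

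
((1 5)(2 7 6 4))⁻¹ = (1 5)(2 4 6 7)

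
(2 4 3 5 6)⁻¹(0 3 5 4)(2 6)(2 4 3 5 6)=(0 5 6 3)(2 4)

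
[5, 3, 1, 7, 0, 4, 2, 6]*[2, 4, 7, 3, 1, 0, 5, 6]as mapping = [0→0, 1→3, 2→4, 3→6, 4→2, 5→1, 6→7, 7→5]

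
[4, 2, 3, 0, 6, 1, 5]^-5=[6, 3, 0, 4, 5, 2, 1]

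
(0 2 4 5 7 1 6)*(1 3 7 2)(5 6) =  (0 1 5 2 4 6)(3 7)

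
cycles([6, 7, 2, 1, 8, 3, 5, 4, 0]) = (0 6 5 3 1 7 4 8)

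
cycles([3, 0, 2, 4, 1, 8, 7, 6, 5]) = (0 3 4 1)(5 8)(6 7)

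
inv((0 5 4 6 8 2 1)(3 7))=(0 1 2 8 6 4 5)(3 7)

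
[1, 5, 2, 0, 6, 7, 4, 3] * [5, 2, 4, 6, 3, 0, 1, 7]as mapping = [0→2, 1→0, 2→4, 3→5, 4→1, 5→7, 6→3, 7→6]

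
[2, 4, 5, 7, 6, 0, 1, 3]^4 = [2, 4, 5, 3, 6, 0, 1, 7]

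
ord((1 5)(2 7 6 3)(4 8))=4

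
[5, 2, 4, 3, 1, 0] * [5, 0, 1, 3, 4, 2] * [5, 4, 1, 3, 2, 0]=[1, 4, 2, 3, 5, 0]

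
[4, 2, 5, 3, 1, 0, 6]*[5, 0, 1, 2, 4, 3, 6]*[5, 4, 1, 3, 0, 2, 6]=[0, 4, 3, 1, 5, 2, 6]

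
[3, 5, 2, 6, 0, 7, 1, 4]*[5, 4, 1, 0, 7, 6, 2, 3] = [0, 6, 1, 2, 5, 3, 4, 7] 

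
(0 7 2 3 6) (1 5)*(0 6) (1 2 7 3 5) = (0 3) (2 5) 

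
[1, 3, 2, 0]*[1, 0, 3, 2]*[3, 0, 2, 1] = [3, 2, 1, 0]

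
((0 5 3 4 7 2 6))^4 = (0 7 5 2 3 6 4)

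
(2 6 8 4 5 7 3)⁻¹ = (2 3 7 5 4 8 6)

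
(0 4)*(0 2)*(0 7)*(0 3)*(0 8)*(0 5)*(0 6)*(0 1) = (0 4 2 7 3 8 5 6 1)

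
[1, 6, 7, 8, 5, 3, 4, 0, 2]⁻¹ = [7, 0, 8, 5, 6, 4, 1, 2, 3]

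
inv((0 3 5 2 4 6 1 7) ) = (0 7 1 6 4 2 5 3) 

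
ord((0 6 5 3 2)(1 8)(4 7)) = 10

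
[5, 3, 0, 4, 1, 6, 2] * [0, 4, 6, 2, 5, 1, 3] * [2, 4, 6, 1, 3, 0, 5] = [4, 6, 2, 0, 3, 1, 5]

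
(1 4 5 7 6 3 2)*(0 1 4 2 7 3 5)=(0 1 2 4)(3 7 6 5)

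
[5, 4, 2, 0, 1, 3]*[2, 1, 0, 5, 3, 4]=[4, 3, 0, 2, 1, 5]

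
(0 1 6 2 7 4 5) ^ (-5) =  (0 6 7 5 1 2 4) 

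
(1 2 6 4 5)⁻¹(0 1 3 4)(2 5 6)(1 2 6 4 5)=(0 2 3 5)(1 4 6)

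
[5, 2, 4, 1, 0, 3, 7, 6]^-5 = [5, 2, 4, 1, 0, 3, 7, 6]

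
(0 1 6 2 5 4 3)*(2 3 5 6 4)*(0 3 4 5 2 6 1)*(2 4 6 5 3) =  (1 3 2)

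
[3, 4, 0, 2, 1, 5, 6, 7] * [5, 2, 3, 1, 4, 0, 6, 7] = [1, 4, 5, 3, 2, 0, 6, 7]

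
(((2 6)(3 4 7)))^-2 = (3 4 7)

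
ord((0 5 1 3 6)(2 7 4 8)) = 20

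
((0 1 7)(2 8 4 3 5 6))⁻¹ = (0 7 1)(2 6 5 3 4 8)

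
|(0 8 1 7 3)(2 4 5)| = 15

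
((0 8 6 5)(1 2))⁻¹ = (0 5 6 8)(1 2)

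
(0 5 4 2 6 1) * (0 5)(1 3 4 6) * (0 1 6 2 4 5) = (0 1)(2 6 3 5)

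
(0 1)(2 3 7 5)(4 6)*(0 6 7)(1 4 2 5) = (0 4 7 1 6 2 3)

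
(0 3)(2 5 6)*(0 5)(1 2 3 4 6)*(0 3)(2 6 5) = (0 4 5 1 6)(2 3)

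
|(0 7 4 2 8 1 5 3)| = 8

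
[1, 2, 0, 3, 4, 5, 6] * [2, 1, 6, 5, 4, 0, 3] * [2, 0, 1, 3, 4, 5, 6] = [0, 6, 1, 5, 4, 2, 3]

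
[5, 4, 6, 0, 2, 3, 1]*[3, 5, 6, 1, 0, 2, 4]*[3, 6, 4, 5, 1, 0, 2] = [4, 3, 1, 5, 2, 6, 0] 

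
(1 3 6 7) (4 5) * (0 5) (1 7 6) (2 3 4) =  (0 5 2 3 1 4) 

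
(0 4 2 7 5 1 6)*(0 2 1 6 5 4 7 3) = (0 7 4 1 5 6 2 3)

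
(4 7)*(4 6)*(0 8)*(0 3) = (0 8 3) (4 7 6) 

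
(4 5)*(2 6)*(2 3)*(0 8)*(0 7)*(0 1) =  (0 8 7 1) (2 6 3) (4 5) 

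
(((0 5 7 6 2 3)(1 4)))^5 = (0 3 2 6 7 5)(1 4)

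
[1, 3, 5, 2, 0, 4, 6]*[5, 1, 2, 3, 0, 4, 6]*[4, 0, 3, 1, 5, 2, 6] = [0, 1, 5, 3, 2, 4, 6]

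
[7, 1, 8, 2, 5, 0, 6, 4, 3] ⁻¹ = [5, 1, 3, 8, 7, 4, 6, 0, 2] 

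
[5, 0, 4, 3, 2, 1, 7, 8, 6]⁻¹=[1, 5, 4, 3, 2, 0, 8, 6, 7]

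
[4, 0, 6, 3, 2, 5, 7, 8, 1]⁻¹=[1, 8, 4, 3, 0, 5, 2, 6, 7]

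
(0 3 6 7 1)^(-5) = ()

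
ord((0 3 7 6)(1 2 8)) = 12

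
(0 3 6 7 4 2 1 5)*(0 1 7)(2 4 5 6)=(0 3 2 7 5 1 6)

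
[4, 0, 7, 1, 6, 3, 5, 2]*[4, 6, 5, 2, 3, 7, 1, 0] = [3, 4, 0, 6, 1, 2, 7, 5]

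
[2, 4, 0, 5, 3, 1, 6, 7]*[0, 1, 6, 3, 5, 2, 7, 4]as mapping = [0→6, 1→5, 2→0, 3→2, 4→3, 5→1, 6→7, 7→4]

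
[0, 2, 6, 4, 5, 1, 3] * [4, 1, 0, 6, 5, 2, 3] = [4, 0, 3, 5, 2, 1, 6]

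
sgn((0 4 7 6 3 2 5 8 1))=1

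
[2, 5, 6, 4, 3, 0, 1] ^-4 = [2, 5, 6, 3, 4, 0, 1] 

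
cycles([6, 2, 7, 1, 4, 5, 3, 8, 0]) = (0 6 3 1 2 7 8) 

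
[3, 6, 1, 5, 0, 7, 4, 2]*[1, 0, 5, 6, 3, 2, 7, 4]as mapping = [0→6, 1→7, 2→0, 3→2, 4→1, 5→4, 6→3, 7→5]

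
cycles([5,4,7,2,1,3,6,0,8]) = (0 5 3 2 7)(1 4)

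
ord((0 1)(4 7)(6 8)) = 2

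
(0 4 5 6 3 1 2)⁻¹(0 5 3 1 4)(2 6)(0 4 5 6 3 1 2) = (0 3)(1 2 5 4 6)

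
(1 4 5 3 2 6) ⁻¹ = (1 6 2 3 5 4) 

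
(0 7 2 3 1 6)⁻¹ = (0 6 1 3 2 7)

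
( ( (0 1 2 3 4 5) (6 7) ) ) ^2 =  (0 2 4) (1 3 5) 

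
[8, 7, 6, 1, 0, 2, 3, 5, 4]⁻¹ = [4, 3, 5, 6, 8, 7, 2, 1, 0]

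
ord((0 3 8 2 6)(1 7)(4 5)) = 10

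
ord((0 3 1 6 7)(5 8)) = 10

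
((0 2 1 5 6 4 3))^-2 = (0 4 5 2 3 6 1)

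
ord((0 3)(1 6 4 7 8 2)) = 6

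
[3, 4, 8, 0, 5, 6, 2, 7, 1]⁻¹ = [3, 8, 6, 0, 1, 4, 5, 7, 2]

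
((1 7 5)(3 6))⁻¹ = (1 5 7)(3 6)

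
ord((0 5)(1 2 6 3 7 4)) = 6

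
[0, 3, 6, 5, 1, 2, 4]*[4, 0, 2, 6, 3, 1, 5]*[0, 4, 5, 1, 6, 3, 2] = [6, 2, 3, 4, 0, 5, 1]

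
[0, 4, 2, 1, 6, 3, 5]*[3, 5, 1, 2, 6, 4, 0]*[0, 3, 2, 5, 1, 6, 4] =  [5, 4, 3, 6, 0, 2, 1]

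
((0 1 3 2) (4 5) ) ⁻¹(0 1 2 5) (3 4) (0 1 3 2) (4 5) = (0 4 1 3) (2 5) 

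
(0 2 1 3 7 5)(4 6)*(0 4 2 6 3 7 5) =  (0 6 2 1 7)(3 5 4)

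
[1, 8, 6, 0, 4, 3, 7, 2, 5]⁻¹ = [3, 0, 7, 5, 4, 8, 2, 6, 1]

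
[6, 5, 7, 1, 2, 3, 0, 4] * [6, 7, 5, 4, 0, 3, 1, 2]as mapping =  [0→1, 1→3, 2→2, 3→7, 4→5, 5→4, 6→6, 7→0]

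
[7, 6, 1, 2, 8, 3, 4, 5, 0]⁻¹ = [8, 2, 3, 5, 6, 7, 1, 0, 4]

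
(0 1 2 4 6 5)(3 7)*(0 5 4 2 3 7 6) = (0 1 3 6 4)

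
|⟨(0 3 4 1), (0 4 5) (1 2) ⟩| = 720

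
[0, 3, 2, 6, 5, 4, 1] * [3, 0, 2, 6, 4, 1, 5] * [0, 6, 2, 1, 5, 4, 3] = [1, 3, 2, 4, 6, 5, 0]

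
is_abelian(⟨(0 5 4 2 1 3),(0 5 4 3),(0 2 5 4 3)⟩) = no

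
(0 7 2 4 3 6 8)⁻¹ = (0 8 6 3 4 2 7)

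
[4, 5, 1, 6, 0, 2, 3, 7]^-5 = [4, 5, 1, 6, 0, 2, 3, 7]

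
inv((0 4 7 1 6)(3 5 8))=(0 6 1 7 4)(3 8 5)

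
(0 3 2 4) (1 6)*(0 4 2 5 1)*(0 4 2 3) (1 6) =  (2 3 5 6 4) 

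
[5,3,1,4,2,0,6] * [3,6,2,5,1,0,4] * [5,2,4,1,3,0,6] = [5,0,6,2,4,1,3]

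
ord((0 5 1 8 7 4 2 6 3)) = 9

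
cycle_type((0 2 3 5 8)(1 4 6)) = 3.5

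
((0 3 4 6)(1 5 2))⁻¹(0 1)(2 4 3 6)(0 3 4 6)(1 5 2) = (0 1 6 4)(3 5)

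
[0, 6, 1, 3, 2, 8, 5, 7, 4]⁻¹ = [0, 2, 4, 3, 8, 6, 1, 7, 5]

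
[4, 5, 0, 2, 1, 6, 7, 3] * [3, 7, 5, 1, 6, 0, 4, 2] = [6, 0, 3, 5, 7, 4, 2, 1]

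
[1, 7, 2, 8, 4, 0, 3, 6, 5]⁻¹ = [5, 0, 2, 6, 4, 8, 7, 1, 3]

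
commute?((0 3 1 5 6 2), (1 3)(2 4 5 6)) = no:(0 3 1 5 6 2)*(1 3)(2 4 5 6) = (0 1 6 4 5 2), (1 3)(2 4 5 6)*(0 3 1 5 6 2) = (0 3 5 2 4 6)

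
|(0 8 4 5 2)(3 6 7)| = 15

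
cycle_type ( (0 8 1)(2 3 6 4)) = 3.4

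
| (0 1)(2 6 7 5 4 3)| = 6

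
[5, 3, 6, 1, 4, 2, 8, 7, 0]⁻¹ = [8, 3, 5, 1, 4, 0, 2, 7, 6]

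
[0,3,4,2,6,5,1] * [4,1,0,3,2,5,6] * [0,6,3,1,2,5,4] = [2,1,3,0,4,5,6]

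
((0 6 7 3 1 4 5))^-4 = (0 3 5 7 4 6 1)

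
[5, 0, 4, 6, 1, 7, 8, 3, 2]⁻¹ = [1, 4, 8, 7, 2, 0, 3, 5, 6]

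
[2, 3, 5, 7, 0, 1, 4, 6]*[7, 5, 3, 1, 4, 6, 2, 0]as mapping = [0→3, 1→1, 2→6, 3→0, 4→7, 5→5, 6→4, 7→2]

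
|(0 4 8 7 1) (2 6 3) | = 15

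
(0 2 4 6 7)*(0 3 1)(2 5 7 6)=(0 5 7 3 1)(2 4)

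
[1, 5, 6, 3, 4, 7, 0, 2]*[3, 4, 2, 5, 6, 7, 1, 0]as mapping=[0→4, 1→7, 2→1, 3→5, 4→6, 5→0, 6→3, 7→2]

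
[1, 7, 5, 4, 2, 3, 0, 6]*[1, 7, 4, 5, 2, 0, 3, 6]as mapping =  [0→7, 1→6, 2→0, 3→2, 4→4, 5→5, 6→1, 7→3]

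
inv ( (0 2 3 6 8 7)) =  (0 7 8 6 3 2)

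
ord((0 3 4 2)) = 4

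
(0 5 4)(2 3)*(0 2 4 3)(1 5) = (0 1 5 3 4 2)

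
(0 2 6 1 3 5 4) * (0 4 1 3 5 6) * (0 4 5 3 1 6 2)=(1 3 2 4 5 6)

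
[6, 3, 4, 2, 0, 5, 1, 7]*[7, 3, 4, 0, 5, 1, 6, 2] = [6, 0, 5, 4, 7, 1, 3, 2]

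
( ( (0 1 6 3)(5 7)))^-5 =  (0 3 6 1)(5 7)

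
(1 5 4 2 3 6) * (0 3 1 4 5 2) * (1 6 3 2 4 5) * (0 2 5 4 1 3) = (0 5 3)(2 6 4)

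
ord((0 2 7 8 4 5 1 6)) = 8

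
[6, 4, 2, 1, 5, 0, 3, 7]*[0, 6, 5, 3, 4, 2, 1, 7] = [1, 4, 5, 6, 2, 0, 3, 7]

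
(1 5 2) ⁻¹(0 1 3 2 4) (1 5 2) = (0 5 3 1 4) 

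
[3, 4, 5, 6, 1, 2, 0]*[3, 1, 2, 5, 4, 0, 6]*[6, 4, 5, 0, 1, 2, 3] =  [2, 1, 6, 3, 4, 5, 0]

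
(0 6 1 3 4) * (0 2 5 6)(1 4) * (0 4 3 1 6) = (0 4 2 5)(3 6)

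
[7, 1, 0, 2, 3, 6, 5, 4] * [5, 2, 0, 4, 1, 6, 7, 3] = [3, 2, 5, 0, 4, 7, 6, 1]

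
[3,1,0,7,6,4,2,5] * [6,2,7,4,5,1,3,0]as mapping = [0→4,1→2,2→6,3→0,4→3,5→5,6→7,7→1]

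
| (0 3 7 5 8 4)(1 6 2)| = 6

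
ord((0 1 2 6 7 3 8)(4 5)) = 14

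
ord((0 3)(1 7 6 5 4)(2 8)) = 10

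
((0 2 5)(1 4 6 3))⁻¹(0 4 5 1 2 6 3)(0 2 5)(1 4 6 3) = (0 4 5 3 1 2 6)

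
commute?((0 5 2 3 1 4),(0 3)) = no:(0 5 2 3 1 4)*(0 3) = (0 5 2)(1 4 3),(0 3)*(0 5 2 3 1 4) = (0 1 4)(2 3 5)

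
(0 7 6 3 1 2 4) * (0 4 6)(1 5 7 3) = (0 3 5 7)(1 2 6)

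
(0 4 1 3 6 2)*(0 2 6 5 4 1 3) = (0 1) (3 5 4) 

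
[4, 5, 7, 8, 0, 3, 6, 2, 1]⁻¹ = [4, 8, 7, 5, 0, 1, 6, 2, 3]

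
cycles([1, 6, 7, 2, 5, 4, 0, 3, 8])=(0 1 6)(2 7 3)(4 5)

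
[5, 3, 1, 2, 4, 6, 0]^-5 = [5, 3, 1, 2, 4, 6, 0]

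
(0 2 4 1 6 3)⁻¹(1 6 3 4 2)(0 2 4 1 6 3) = (0 1 4 6 3)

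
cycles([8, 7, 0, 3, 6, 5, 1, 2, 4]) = (0 8 4 6 1 7 2)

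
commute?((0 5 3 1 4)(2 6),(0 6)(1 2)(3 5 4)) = no:(0 5 3 1 4)(2 6)*(0 6)(1 2)(3 5 4) = (0 4 6 1 3 2),(0 6)(1 2)(3 5 4)*(0 5 3 1 4)(2 6) = (0 2 4 1 6 5)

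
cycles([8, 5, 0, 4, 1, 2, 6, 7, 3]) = (0 8 3 4 1 5 2)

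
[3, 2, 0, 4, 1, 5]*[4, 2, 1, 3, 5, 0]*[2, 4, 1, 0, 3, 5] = [0, 4, 3, 5, 1, 2]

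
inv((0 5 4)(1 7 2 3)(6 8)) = (0 4 5)(1 3 2 7)(6 8)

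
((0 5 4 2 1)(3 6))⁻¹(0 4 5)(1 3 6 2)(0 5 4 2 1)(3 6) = (0 6 3 1)(2 4 5)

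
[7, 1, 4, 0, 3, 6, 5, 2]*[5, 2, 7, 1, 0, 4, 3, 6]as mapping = [0→6, 1→2, 2→0, 3→5, 4→1, 5→3, 6→4, 7→7]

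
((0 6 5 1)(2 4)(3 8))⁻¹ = (0 1 5 6)(2 4)(3 8)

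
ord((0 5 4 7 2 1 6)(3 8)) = 14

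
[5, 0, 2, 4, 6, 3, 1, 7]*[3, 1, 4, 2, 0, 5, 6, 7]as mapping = [0→5, 1→3, 2→4, 3→0, 4→6, 5→2, 6→1, 7→7]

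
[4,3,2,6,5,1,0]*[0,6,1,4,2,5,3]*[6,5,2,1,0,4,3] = [2,0,5,1,4,3,6]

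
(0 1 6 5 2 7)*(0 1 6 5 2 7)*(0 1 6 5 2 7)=(0 5)(1 2)(6 7)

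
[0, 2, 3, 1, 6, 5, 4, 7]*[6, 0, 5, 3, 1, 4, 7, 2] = [6, 5, 3, 0, 7, 4, 1, 2]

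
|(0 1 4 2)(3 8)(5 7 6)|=12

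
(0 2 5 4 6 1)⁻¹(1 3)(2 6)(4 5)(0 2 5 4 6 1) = (0 3)(1 5)(4 6)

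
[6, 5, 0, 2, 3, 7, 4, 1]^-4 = [6, 7, 0, 2, 3, 1, 4, 5]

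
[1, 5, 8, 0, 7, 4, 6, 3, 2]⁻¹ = [3, 0, 8, 7, 5, 1, 6, 4, 2]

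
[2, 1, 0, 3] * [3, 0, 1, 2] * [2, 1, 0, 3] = [1, 2, 3, 0]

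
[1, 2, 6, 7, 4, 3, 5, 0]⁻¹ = [7, 0, 1, 5, 4, 6, 2, 3]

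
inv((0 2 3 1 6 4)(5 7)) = (0 4 6 1 3 2)(5 7)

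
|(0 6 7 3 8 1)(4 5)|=6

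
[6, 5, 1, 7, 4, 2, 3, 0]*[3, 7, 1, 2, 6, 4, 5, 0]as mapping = [0→5, 1→4, 2→7, 3→0, 4→6, 5→1, 6→2, 7→3]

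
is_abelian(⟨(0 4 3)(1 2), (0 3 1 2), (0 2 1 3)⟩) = no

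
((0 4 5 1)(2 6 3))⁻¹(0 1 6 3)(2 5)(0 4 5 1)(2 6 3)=(0 3 2 4)(1 6)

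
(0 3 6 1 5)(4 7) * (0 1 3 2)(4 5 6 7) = (0 2)(1 6 3 7 5)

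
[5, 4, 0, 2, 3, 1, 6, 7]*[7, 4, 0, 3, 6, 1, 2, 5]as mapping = [0→1, 1→6, 2→7, 3→0, 4→3, 5→4, 6→2, 7→5]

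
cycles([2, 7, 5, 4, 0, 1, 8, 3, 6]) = (0 2 5 1 7 3 4)(6 8)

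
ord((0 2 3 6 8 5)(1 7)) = 6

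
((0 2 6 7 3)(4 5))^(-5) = (4 5)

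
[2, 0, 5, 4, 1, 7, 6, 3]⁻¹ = [1, 4, 0, 7, 3, 2, 6, 5]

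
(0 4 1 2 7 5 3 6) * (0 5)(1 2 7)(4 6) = (0 6 5 3 4 2 1 7)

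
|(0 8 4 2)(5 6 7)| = 12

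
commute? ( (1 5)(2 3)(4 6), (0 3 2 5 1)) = no: (1 5)(2 3)(4 6) * (0 3 2 5 1) = (0 3 5)(4 6), (0 3 2 5 1) * (1 5)(2 3)(4 6) = (0 2 1)(4 6)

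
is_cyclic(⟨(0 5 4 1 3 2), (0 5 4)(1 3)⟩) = no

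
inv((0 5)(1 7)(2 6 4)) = (0 5)(1 7)(2 4 6)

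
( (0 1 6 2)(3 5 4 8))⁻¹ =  (0 2 6 1)(3 8 4 5)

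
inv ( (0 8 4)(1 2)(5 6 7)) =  (0 4 8)(1 2)(5 7 6)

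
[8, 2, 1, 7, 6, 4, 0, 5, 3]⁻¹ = [6, 2, 1, 8, 5, 7, 4, 3, 0]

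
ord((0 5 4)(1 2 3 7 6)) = 15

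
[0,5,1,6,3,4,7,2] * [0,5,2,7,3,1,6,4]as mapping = [0→0,1→1,2→5,3→6,4→7,5→3,6→4,7→2]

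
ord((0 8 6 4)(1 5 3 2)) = 4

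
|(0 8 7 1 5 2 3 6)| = 8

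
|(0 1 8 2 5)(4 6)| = 10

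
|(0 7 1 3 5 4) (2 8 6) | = 6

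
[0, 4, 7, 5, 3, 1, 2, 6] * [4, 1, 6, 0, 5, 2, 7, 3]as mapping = [0→4, 1→5, 2→3, 3→2, 4→0, 5→1, 6→6, 7→7]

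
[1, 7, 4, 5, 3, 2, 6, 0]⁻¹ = [7, 0, 5, 4, 2, 3, 6, 1]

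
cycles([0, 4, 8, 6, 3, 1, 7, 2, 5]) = (1 4 3 6 7 2 8 5)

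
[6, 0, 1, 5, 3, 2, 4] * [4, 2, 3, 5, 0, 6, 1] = [1, 4, 2, 6, 5, 3, 0]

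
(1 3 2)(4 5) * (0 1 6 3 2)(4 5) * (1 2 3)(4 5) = (0 2 6 1 3)(4 5)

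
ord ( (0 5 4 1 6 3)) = 6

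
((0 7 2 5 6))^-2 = (0 5 7 6 2)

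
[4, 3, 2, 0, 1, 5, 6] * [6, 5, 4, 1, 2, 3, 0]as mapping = [0→2, 1→1, 2→4, 3→6, 4→5, 5→3, 6→0]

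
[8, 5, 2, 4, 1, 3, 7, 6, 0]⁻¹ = [8, 4, 2, 5, 3, 1, 7, 6, 0]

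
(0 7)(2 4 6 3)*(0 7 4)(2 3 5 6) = (0 4 2)(5 6)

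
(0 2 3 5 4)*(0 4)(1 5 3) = (0 2 1 5)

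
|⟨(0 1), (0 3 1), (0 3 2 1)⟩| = 24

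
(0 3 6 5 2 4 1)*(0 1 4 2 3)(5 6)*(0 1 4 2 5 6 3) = (0 1 4 2 5)(3 6)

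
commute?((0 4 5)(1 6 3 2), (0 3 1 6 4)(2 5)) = no:(0 4 5)(1 6 3 2) * (0 3 1 6 4)(2 5) = (1 4 2 6)(3 5), (0 3 1 6 4)(2 5) * (0 4 5)(1 6 3 2) = (0 2)(1 3 6 5)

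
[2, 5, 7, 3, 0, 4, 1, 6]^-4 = [6, 0, 1, 3, 7, 2, 4, 5]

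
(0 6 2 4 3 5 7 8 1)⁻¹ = (0 1 8 7 5 3 4 2 6)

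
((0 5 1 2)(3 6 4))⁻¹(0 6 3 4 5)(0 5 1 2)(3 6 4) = (1 5 4 6 3)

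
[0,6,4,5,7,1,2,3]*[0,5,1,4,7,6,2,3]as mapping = [0→0,1→2,2→7,3→6,4→3,5→5,6→1,7→4]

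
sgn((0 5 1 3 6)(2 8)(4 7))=1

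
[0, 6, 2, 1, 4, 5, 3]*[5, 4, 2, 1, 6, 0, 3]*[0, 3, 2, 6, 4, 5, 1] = [5, 6, 2, 4, 1, 0, 3]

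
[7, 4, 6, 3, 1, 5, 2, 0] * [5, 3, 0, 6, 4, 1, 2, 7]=[7, 4, 2, 6, 3, 1, 0, 5]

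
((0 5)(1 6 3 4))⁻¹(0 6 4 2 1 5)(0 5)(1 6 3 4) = (0 5 3 1 2 6)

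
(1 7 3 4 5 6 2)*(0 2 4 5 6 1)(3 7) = (0 2)(1 3 5)(4 6)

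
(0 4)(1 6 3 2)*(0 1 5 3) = (0 4 1 6)(2 5 3)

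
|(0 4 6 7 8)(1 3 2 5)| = 20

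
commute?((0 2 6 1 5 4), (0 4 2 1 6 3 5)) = no:(0 2 6 1 5 4)*(0 4 2 1 6 3 5) = (0 1)(2 3 5), (0 4 2 1 6 3 5)*(0 2 6 1 5 4) = (2 5)(3 4 6)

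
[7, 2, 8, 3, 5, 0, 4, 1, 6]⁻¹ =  [5, 7, 1, 3, 6, 4, 8, 0, 2]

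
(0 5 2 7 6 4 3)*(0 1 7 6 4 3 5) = (1 7 4 5 2 6 3)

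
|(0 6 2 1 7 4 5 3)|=8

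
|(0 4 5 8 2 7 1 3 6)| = 9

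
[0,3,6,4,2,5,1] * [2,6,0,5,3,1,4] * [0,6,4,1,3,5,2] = [4,5,3,1,0,6,2]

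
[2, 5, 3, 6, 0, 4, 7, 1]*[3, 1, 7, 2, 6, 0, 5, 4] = [7, 0, 2, 5, 3, 6, 4, 1]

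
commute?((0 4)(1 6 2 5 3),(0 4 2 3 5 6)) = no:(0 4)(1 6 2 5 3)*(0 4 2 3 5 6) = (0 2 6 3 1),(0 4 2 3 5 6)*(0 4)(1 6 2 5 3) = (1 6 4 5 2)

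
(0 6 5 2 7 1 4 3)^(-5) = (0 2 4 6 7 3 5 1)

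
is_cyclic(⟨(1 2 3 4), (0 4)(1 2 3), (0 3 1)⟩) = no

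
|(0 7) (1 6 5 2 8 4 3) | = 14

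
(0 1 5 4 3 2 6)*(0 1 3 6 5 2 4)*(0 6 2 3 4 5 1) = (0 4 2 1 3 5 6) 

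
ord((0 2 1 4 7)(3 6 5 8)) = 20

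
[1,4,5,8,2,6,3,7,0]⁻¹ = [8,0,4,6,1,2,5,7,3]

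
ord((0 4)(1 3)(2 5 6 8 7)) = 10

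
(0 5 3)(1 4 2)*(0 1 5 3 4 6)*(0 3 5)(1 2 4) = (0 5 1 6 3 2)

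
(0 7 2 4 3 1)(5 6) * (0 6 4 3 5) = (0 7 2 3 1 6)(4 5)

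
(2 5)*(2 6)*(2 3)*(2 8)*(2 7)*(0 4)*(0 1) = (0 4 1)(2 5 6 3 8 7)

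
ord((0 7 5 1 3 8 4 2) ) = 8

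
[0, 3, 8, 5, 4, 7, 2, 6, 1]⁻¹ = [0, 8, 6, 1, 4, 3, 7, 5, 2]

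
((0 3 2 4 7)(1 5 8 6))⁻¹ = (0 7 4 2 3)(1 6 8 5)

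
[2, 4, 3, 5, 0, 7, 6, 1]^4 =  [7, 3, 1, 4, 5, 0, 6, 2]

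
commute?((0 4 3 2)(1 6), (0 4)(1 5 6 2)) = no:(0 4 3 2)(1 6)*(0 4)(1 5 6 2) = (1 2 4 3)(5 6), (0 4)(1 5 6 2)*(0 4 3 2)(1 6) = (0 3 2 6)(1 5)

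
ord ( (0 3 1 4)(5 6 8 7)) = 4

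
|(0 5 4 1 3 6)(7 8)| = 6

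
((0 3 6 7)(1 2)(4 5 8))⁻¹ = (0 7 6 3)(1 2)(4 8 5)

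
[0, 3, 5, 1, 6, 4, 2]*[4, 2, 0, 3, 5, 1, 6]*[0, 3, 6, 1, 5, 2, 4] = [5, 1, 3, 6, 4, 2, 0]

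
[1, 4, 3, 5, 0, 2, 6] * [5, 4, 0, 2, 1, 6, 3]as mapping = [0→4, 1→1, 2→2, 3→6, 4→5, 5→0, 6→3]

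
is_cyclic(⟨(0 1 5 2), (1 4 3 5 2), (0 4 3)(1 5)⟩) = no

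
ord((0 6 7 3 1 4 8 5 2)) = 9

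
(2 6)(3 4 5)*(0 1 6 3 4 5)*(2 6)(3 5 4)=(0 1 2 5 3 4)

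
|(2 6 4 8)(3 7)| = 4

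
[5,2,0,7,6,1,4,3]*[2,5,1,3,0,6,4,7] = [6,1,2,7,4,5,0,3]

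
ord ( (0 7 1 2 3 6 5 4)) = 8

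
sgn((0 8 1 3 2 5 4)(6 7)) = -1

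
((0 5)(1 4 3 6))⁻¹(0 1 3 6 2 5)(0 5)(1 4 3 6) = (0 5 4 6 1 2)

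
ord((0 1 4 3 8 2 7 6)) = 8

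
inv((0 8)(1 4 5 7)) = (0 8)(1 7 5 4)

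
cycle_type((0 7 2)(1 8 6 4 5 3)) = 3.6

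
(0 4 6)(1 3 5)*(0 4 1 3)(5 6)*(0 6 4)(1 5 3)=(0 5 1 6)(3 4)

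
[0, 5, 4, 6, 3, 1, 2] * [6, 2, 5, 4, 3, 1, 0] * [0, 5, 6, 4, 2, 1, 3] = [3, 5, 4, 0, 2, 6, 1]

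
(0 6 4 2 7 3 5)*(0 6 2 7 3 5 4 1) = (0 2 3 4 7 5 6 1)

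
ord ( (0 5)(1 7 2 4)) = 4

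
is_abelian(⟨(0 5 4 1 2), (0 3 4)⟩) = no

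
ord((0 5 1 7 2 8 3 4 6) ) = 9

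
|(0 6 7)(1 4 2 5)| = 12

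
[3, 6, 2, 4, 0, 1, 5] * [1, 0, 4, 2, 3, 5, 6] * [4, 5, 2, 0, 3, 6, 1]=[2, 1, 3, 0, 5, 4, 6]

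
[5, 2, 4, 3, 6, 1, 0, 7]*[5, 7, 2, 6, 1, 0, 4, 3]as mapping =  [0→0, 1→2, 2→1, 3→6, 4→4, 5→7, 6→5, 7→3]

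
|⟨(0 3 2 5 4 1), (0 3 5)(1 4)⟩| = 720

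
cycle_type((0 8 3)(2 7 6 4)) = 3.4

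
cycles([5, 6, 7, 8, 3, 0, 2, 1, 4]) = (0 5)(1 6 2 7)(3 8 4)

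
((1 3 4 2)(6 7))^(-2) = (1 4)(2 3)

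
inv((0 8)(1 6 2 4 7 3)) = (0 8)(1 3 7 4 2 6)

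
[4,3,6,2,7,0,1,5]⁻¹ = [5,6,3,1,0,7,2,4]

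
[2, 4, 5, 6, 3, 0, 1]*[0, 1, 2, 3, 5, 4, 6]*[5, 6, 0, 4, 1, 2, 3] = [0, 2, 1, 3, 4, 5, 6]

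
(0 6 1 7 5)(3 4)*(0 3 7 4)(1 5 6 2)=(0 2 1 4 7 6 5 3)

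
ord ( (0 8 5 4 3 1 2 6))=8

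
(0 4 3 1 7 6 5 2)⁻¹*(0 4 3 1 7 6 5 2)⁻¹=(0 5 7 3)(1 4 2 6)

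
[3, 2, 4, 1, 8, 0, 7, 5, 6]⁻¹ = [5, 3, 1, 0, 2, 7, 8, 6, 4]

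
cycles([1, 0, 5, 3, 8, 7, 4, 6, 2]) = (0 1)(2 5 7 6 4 8)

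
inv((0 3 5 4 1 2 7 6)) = (0 6 7 2 1 4 5 3)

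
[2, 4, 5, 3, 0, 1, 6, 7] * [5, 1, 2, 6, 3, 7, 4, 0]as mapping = [0→2, 1→3, 2→7, 3→6, 4→5, 5→1, 6→4, 7→0]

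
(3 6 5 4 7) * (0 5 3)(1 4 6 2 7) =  (0 5 6 3 2 7)(1 4)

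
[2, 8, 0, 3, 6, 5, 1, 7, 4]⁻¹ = [2, 6, 0, 3, 8, 5, 4, 7, 1]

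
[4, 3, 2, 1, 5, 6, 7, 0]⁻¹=[7, 3, 2, 1, 0, 4, 5, 6]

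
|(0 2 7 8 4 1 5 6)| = 8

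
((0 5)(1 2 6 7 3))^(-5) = (0 5)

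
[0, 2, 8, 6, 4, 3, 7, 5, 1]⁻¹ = [0, 8, 1, 5, 4, 7, 3, 6, 2]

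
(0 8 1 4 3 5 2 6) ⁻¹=(0 6 2 5 3 4 1 8) 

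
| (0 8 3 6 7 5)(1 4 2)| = 6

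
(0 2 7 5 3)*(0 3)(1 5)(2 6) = (0 6 2 7 1 5)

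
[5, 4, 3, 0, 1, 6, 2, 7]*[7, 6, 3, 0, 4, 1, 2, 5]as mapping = [0→1, 1→4, 2→0, 3→7, 4→6, 5→2, 6→3, 7→5]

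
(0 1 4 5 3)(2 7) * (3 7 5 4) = (0 1 3)(2 5 7)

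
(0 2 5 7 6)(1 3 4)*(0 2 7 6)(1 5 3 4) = (0 7)(1 4 5 6 2 3)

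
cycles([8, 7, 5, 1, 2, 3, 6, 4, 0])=(0 8)(1 7 4 2 5 3)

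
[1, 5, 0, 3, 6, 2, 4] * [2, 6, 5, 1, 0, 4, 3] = [6, 4, 2, 1, 3, 5, 0]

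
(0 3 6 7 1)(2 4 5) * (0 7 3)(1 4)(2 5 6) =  (1 7 4 6 3 2)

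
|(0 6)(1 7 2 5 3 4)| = 6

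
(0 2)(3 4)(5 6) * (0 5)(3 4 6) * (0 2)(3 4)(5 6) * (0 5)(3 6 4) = (0 5 3)(2 4 6)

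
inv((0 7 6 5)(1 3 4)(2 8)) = (0 5 6 7)(1 4 3)(2 8)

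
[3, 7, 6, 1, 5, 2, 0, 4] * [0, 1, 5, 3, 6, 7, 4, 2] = [3, 2, 4, 1, 7, 5, 0, 6]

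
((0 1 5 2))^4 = ()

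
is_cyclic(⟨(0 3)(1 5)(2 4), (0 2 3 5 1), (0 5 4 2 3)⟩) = no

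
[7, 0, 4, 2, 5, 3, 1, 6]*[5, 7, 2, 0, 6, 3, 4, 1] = [1, 5, 6, 2, 3, 0, 7, 4]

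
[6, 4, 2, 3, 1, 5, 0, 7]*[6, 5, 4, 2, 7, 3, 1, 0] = [1, 7, 4, 2, 5, 3, 6, 0]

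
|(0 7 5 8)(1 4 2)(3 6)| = 12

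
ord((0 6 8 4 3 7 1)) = 7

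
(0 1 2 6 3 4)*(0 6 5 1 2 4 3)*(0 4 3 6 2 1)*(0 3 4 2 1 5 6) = (0 5 3)(1 4)(2 6)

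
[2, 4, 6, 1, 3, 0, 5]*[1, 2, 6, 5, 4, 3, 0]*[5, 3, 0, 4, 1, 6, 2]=[2, 1, 5, 0, 6, 3, 4]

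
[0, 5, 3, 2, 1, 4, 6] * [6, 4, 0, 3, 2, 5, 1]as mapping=[0→6, 1→5, 2→3, 3→0, 4→4, 5→2, 6→1]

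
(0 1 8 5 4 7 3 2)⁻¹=(0 2 3 7 4 5 8 1)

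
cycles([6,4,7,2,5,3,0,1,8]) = (0 6)(1 4 5 3 2 7)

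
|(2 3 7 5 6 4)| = 6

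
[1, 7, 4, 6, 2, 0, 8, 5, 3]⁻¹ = [5, 0, 4, 8, 2, 7, 3, 1, 6]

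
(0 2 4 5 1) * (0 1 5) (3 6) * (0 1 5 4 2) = (1 5 4) (3 6) 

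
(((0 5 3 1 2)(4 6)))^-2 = (0 1 5 2 3)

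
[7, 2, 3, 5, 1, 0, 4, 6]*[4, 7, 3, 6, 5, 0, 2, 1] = [1, 3, 6, 0, 7, 4, 5, 2]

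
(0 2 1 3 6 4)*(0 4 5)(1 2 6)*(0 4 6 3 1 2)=(0 3 2)(4 6 5)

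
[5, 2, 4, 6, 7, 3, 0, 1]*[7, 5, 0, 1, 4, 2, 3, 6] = [2, 0, 4, 3, 6, 1, 7, 5]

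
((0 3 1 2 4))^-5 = ()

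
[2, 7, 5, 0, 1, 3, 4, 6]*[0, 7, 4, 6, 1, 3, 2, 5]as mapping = [0→4, 1→5, 2→3, 3→0, 4→7, 5→6, 6→1, 7→2]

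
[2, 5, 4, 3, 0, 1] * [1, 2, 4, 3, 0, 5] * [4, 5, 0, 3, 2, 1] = [2, 1, 4, 3, 5, 0] 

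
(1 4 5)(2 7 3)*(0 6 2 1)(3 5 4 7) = (0 6 2 3 1 7 5)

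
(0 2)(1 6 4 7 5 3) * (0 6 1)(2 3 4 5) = (0 3)(2 6 5 4 7)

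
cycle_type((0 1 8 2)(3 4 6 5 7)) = 4.5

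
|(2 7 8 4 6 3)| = 6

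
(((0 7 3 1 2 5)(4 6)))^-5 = (0 7 3 1 2 5)(4 6)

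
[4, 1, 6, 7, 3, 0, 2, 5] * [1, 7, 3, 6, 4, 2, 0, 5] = [4, 7, 0, 5, 6, 1, 3, 2]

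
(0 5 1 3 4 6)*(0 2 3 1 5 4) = (0 4 6 2 3)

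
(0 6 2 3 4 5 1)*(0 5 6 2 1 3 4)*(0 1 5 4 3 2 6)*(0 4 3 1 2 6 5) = (0 5 6)(1 3 2)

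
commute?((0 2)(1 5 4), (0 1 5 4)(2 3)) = no:(0 2)(1 5 4) * (0 1 5 4)(2 3) = (0 3 2 1 4 5), (0 1 5 4)(2 3) * (0 2)(1 5 4) = (0 5 1 4 2 3)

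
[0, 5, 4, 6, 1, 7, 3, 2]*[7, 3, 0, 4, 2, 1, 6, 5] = [7, 1, 2, 6, 3, 5, 4, 0]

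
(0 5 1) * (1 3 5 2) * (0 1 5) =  (0 2 5 3)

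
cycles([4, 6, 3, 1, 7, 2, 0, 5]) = (0 4 7 5 2 3 1 6)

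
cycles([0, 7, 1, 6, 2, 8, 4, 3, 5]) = (1 7 3 6 4 2)(5 8)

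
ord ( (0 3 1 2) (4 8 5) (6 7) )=12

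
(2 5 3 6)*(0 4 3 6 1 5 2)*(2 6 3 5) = (0 4 5 3 1 2 6)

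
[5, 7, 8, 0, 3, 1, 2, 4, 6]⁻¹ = [3, 5, 6, 4, 7, 0, 8, 1, 2]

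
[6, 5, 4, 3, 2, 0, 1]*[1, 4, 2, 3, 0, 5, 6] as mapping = [0→6, 1→5, 2→0, 3→3, 4→2, 5→1, 6→4] 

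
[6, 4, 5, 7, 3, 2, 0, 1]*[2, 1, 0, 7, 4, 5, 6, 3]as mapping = [0→6, 1→4, 2→5, 3→3, 4→7, 5→0, 6→2, 7→1]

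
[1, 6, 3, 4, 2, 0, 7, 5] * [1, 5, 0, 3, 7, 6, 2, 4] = [5, 2, 3, 7, 0, 1, 4, 6] 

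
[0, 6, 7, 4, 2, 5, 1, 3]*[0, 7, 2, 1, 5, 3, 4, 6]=[0, 4, 6, 5, 2, 3, 7, 1]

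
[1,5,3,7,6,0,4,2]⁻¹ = [5,0,7,2,6,1,4,3]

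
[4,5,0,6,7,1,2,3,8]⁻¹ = [2,5,6,7,0,1,3,4,8]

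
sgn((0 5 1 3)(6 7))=1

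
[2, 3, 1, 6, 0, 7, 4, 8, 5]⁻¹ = [4, 2, 0, 1, 6, 8, 3, 5, 7]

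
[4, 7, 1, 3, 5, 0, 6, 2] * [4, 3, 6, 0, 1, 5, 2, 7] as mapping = [0→1, 1→7, 2→3, 3→0, 4→5, 5→4, 6→2, 7→6] 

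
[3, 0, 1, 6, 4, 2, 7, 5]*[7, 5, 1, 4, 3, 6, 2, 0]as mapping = [0→4, 1→7, 2→5, 3→2, 4→3, 5→1, 6→0, 7→6]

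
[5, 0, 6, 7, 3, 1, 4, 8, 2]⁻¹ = [1, 5, 8, 4, 6, 0, 2, 3, 7]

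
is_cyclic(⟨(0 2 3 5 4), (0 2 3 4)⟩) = no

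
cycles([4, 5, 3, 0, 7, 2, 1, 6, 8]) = (0 4 7 6 1 5 2 3)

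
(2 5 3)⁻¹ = (2 3 5)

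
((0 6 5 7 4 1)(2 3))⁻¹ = (0 1 4 7 5 6)(2 3)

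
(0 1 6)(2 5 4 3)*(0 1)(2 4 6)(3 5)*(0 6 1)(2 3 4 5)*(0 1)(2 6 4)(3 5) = (0 4 6 1 5)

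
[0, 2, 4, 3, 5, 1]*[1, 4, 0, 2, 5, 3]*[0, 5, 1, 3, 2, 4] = [5, 0, 4, 1, 3, 2]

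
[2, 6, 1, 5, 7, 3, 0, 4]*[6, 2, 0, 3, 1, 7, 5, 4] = [0, 5, 2, 7, 4, 3, 6, 1] 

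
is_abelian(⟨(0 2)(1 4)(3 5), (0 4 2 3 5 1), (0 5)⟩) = no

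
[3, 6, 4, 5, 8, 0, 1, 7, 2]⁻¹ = [5, 6, 8, 0, 2, 3, 1, 7, 4]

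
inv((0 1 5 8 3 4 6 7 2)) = (0 2 7 6 4 3 8 5 1)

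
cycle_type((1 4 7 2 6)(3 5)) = 2.5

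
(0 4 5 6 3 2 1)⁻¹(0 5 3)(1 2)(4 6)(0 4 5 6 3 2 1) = (0 1)(2 4 6)(3 5)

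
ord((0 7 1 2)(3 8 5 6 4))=20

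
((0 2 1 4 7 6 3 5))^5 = (0 6 1 5 7 2 3 4)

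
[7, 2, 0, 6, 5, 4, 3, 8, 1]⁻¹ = [2, 8, 1, 6, 5, 4, 3, 0, 7]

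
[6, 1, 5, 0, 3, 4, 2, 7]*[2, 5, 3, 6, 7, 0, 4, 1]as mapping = [0→4, 1→5, 2→0, 3→2, 4→6, 5→7, 6→3, 7→1]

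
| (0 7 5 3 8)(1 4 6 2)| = 20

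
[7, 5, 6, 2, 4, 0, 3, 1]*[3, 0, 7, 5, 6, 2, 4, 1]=[1, 2, 4, 7, 6, 3, 5, 0]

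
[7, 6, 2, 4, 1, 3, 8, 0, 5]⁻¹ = [7, 4, 2, 5, 3, 8, 1, 0, 6]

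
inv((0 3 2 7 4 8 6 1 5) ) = (0 5 1 6 8 4 7 2 3) 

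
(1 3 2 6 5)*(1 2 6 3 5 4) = (1 5 2 3 6 4)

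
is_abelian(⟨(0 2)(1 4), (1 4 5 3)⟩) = no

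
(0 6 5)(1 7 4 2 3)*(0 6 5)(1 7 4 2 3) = (0 5 6)(1 4 3 7 2)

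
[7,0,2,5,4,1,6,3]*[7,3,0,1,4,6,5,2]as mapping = [0→2,1→7,2→0,3→6,4→4,5→3,6→5,7→1]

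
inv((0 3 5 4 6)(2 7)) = (0 6 4 5 3)(2 7)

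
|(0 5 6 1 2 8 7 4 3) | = 9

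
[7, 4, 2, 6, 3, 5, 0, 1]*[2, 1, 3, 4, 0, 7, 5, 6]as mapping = [0→6, 1→0, 2→3, 3→5, 4→4, 5→7, 6→2, 7→1]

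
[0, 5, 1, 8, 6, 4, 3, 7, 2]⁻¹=[0, 2, 8, 6, 5, 1, 4, 7, 3]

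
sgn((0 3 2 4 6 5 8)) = 1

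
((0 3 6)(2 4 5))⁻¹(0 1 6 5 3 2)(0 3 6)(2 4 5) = (0 2 6 4 3 1)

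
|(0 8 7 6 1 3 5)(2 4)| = 14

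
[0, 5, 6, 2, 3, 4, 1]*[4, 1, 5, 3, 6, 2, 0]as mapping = [0→4, 1→2, 2→0, 3→5, 4→3, 5→6, 6→1]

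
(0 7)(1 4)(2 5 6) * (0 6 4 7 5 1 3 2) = (0 5 4 3 2 1 7 6)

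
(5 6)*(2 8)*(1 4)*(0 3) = (0 3)(1 4)(2 8)(5 6)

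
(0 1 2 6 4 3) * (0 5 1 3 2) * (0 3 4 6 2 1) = (0 4 1 3 5)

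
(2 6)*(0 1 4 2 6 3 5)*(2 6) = (0 1 4 6 2 3 5)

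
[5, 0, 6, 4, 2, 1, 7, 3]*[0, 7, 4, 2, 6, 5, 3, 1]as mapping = [0→5, 1→0, 2→3, 3→6, 4→4, 5→7, 6→1, 7→2]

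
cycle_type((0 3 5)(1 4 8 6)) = 3.4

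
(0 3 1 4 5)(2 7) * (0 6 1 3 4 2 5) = (0 4)(1 2 7 5 6)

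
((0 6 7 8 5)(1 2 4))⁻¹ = (0 5 8 7 6)(1 4 2)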